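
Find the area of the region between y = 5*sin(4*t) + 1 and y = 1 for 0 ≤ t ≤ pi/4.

5/2

On [0, pi/4], (5*sin(4*t) + 1) - (1) = 5*sin(4*t) is ≥ 0 throughout, so the area is a single integral of |5*sin(4*t)|.
∫[0,pi/4] (5*sin(4*t)) dt = 5/2.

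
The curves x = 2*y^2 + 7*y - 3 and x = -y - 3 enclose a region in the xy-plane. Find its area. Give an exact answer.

64/3

Both boundary curves give x as a function of y, so integrate with respect to y. Setting them equal: 2*y^2 + 8*y = 0, i.e. 2*y*(y + 4) = 0, so they meet at y = -4, 0.
For y in [-4, 0], x = 2*y^2 + 7*y - 3 is on the left; area = ∫[-4,0] (-(2*y^2 + 8*y)) dy = 64/3.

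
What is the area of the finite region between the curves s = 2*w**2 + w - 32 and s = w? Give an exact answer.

Both boundary curves give s as a function of w, so integrate with respect to w. Setting them equal: 2*w**2 - 32 = 0, i.e. 2*(w - 4)*(w + 4) = 0, so they meet at w = -4, 4.
For w in [-4, 4], s = 2*w**2 + w - 32 is on the left; area = ∫[-4,4] (-(2*w**2 - 32)) dw = 512/3.

512/3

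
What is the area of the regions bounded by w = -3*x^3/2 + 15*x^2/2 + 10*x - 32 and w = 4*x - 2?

Set the curves equal: -3*x^3/2 + 15*x^2/2 + 10*x - 32 = 4*x - 2, so -3*x^3/2 + 15*x^2/2 + 6*x - 30 = 0, which factors as -3*(x - 5)*(x - 2)*(x + 2)/2 = 0. The curves meet at x = -2, 2, 5.
On [-2, 2], w = 4*x - 2 is on top; that piece has area ∫[-2,2] (-(-3*x^3/2 + 15*x^2/2 + 6*x - 30)) dx = 80.
On [2, 5], w = -3*x^3/2 + 15*x^2/2 + 10*x - 32 is on top; that piece has area ∫[2,5] (-3*x^3/2 + 15*x^2/2 + 6*x - 30) dx = 297/8.
Total enclosed area = 80 + 297/8 = 937/8.

937/8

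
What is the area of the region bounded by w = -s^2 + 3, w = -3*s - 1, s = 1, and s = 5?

The difference (-s^2 + 3) - (-3*s - 1) = -s^2 + 3*s + 4 changes sign at s = 4 inside [1, 5], so split the integral there.
∫[1,4] (-s^2 + 3*s + 4) ds = 27/2.
∫[4,5] (-s^2 + 3*s + 4) ds = -17/6; the area of that piece is 17/6.
Total area = 27/2 + 17/6 = 49/3.

49/3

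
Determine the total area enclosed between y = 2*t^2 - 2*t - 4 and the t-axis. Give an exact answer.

The curve meets the t-axis where 2*t^2 - 2*t - 4 = 0, i.e. 2*(t - 2)*(t + 1) = 0, at t = -1, 2.
On [-1, 2] the curve lies below the axis; ∫[-1,2] (2*t^2 - 2*t - 4) dt = -9, giving area 9.

9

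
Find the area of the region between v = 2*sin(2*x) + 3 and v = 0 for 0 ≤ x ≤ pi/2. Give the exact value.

On [0, pi/2], (2*sin(2*x) + 3) - (0) = 2*sin(2*x) + 3 is ≥ 0 throughout, so the area is a single integral of |2*sin(2*x) + 3|.
∫[0,pi/2] (2*sin(2*x) + 3) dx = 2 + 3*pi/2.

2 + 3*pi/2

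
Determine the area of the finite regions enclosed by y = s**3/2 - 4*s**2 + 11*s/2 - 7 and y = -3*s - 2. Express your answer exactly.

Set the curves equal: s**3/2 - 4*s**2 + 11*s/2 - 7 = -3*s - 2, so s**3/2 - 4*s**2 + 17*s/2 - 5 = 0, which factors as (s - 5)*(s - 2)*(s - 1)/2 = 0. The curves meet at s = 1, 2, 5.
On [1, 2], y = s**3/2 - 4*s**2 + 11*s/2 - 7 is on top; that piece has area ∫[1,2] (s**3/2 - 4*s**2 + 17*s/2 - 5) ds = 7/24.
On [2, 5], y = -3*s - 2 is on top; that piece has area ∫[2,5] (-(s**3/2 - 4*s**2 + 17*s/2 - 5)) ds = 45/8.
Total enclosed area = 7/24 + 45/8 = 71/12.

71/12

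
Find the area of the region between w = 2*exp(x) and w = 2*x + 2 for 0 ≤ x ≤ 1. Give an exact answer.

-5 + 2*exp(1)

On [0, 1], (2*exp(x)) - (2*x + 2) = -2*x + 2*exp(x) - 2 is ≥ 0 throughout, so the area is a single integral of |-2*x + 2*exp(x) - 2|.
∫[0,1] (-2*x + 2*exp(x) - 2) dx = -5 + 2*exp(1).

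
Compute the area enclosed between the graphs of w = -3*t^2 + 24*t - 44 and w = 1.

4

Set the curves equal: -3*t^2 + 24*t - 44 = 1, so -3*t^2 + 24*t - 45 = 0, which factors as -3*(t - 5)*(t - 3) = 0. The curves meet at t = 3, 5.
On [3, 5], w = -3*t^2 + 24*t - 44 is on top; that piece has area ∫[3,5] (-3*t^2 + 24*t - 45) dt = 4.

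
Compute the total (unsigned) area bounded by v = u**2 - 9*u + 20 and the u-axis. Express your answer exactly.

The curve meets the u-axis where u**2 - 9*u + 20 = 0, i.e. (u - 5)*(u - 4) = 0, at u = 4, 5.
On [4, 5] the curve lies below the axis; ∫[4,5] (u**2 - 9*u + 20) du = -1/6, giving area 1/6.

1/6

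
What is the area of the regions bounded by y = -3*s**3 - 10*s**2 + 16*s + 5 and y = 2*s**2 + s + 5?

443/2

Set the curves equal: -3*s**3 - 10*s**2 + 16*s + 5 = 2*s**2 + s + 5, so -3*s**3 - 12*s**2 + 15*s = 0, which factors as -3*s*(s - 1)*(s + 5) = 0. The curves meet at s = -5, 0, 1.
On [-5, 0], y = 2*s**2 + s + 5 is on top; that piece has area ∫[-5,0] (-(-3*s**3 - 12*s**2 + 15*s)) ds = 875/4.
On [0, 1], y = -3*s**3 - 10*s**2 + 16*s + 5 is on top; that piece has area ∫[0,1] (-3*s**3 - 12*s**2 + 15*s) ds = 11/4.
Total enclosed area = 875/4 + 11/4 = 443/2.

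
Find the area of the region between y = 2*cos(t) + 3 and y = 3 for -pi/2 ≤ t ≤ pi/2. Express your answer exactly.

On [-pi/2, pi/2], (2*cos(t) + 3) - (3) = 2*cos(t) is ≥ 0 throughout, so the area is a single integral of |2*cos(t)|.
∫[-pi/2,pi/2] (2*cos(t)) dt = 4.

4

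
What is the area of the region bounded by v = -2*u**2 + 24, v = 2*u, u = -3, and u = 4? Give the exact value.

347/3

The difference (-2*u**2 + 24) - (2*u) = -2*u**2 - 2*u + 24 changes sign at u = 3 inside [-3, 4], so split the integral there.
∫[-3,3] (-2*u**2 - 2*u + 24) du = 108.
∫[3,4] (-2*u**2 - 2*u + 24) du = -23/3; the area of that piece is 23/3.
Total area = 108 + 23/3 = 347/3.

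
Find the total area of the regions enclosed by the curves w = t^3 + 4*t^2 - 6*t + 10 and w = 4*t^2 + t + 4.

Set the curves equal: t^3 + 4*t^2 - 6*t + 10 = 4*t^2 + t + 4, so t^3 - 7*t + 6 = 0, which factors as (t - 2)*(t - 1)*(t + 3) = 0. The curves meet at t = -3, 1, 2.
On [-3, 1], w = t^3 + 4*t^2 - 6*t + 10 is on top; that piece has area ∫[-3,1] (t^3 - 7*t + 6) dt = 32.
On [1, 2], w = 4*t^2 + t + 4 is on top; that piece has area ∫[1,2] (-(t^3 - 7*t + 6)) dt = 3/4.
Total enclosed area = 32 + 3/4 = 131/4.

131/4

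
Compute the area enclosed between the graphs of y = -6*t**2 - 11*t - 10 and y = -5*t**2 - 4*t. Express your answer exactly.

9/2

Set the curves equal: -6*t**2 - 11*t - 10 = -5*t**2 - 4*t, so -t**2 - 7*t - 10 = 0, which factors as -(t + 2)*(t + 5) = 0. The curves meet at t = -5, -2.
On [-5, -2], y = -6*t**2 - 11*t - 10 is on top; that piece has area ∫[-5,-2] (-t**2 - 7*t - 10) dt = 9/2.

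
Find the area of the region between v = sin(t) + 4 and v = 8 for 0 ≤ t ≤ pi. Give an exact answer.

-2 + 4*pi

On [0, pi], (sin(t) + 4) - (8) = sin(t) - 4 is ≤ 0 throughout, so the area is a single integral of |sin(t) - 4|.
∫[0,pi] (sin(t) - 4) dt = 2 - 4*pi; the area of that piece is -2 + 4*pi.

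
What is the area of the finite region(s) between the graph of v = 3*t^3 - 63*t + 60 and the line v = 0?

2997/4

The curve meets the t-axis where 3*t^3 - 63*t + 60 = 0, i.e. 3*(t - 4)*(t - 1)*(t + 5) = 0, at t = -5, 1, 4.
On [-5, 1] the curve lies above the axis; ∫[-5,1] (3*t^3 - 63*t + 60) dt = 648, giving area 648.
On [1, 4] the curve lies below the axis; ∫[1,4] (3*t^3 - 63*t + 60) dt = -405/4, giving area 405/4.
Total area = 648 + 405/4 = 2997/4.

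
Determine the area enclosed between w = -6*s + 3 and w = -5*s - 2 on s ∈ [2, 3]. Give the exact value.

5/2

On [2, 3], (-6*s + 3) - (-5*s - 2) = -s + 5 is ≥ 0 throughout, so the area is a single integral of |-s + 5|.
∫[2,3] (-s + 5) ds = 5/2.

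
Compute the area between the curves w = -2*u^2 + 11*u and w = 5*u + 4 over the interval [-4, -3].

149/3

On [-4, -3], (-2*u^2 + 11*u) - (5*u + 4) = -2*u^2 + 6*u - 4 is ≤ 0 throughout, so the area is a single integral of |-2*u^2 + 6*u - 4|.
∫[-4,-3] (-2*u^2 + 6*u - 4) du = -149/3; the area of that piece is 149/3.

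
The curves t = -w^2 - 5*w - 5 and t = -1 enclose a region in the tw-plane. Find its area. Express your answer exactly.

9/2

Both boundary curves give t as a function of w, so integrate with respect to w. Setting them equal: -w^2 - 5*w - 4 = 0, i.e. -(w + 1)*(w + 4) = 0, so they meet at w = -4, -1.
For w in [-4, -1], t = -w^2 - 5*w - 5 is on the right; area = ∫[-4,-1] (-w^2 - 5*w - 4) dw = 9/2.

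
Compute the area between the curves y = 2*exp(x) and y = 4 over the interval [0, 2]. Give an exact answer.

The difference (2*exp(x)) - (4) = 2*exp(x) - 4 changes sign at x = log(2) inside [0, 2], so split the integral there.
∫[0,log(2)] (2*exp(x) - 4) dx = 2 - log(16); the area of that piece is -2 + log(16).
∫[log(2),2] (2*exp(x) - 4) dx = -12 + 4*log(2) + 2*exp(2).
Total area = (-2 + log(16)) + (-12 + 4*log(2) + 2*exp(2)) = -14 + 8*log(2) + 2*exp(2).

-14 + 8*log(2) + 2*exp(2)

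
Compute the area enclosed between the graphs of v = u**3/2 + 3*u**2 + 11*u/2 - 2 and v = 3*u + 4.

131/8

Set the curves equal: u**3/2 + 3*u**2 + 11*u/2 - 2 = 3*u + 4, so u**3/2 + 3*u**2 + 5*u/2 - 6 = 0, which factors as (u - 1)*(u + 3)*(u + 4)/2 = 0. The curves meet at u = -4, -3, 1.
On [-4, -3], v = u**3/2 + 3*u**2 + 11*u/2 - 2 is on top; that piece has area ∫[-4,-3] (u**3/2 + 3*u**2 + 5*u/2 - 6) du = 3/8.
On [-3, 1], v = 3*u + 4 is on top; that piece has area ∫[-3,1] (-(u**3/2 + 3*u**2 + 5*u/2 - 6)) du = 16.
Total enclosed area = 3/8 + 16 = 131/8.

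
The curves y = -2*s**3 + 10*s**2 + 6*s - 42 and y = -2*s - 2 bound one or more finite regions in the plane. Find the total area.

937/6

Set the curves equal: -2*s**3 + 10*s**2 + 6*s - 42 = -2*s - 2, so -2*s**3 + 10*s**2 + 8*s - 40 = 0, which factors as -2*(s - 5)*(s - 2)*(s + 2) = 0. The curves meet at s = -2, 2, 5.
On [-2, 2], y = -2*s - 2 is on top; that piece has area ∫[-2,2] (-(-2*s**3 + 10*s**2 + 8*s - 40)) ds = 320/3.
On [2, 5], y = -2*s**3 + 10*s**2 + 6*s - 42 is on top; that piece has area ∫[2,5] (-2*s**3 + 10*s**2 + 8*s - 40) ds = 99/2.
Total enclosed area = 320/3 + 99/2 = 937/6.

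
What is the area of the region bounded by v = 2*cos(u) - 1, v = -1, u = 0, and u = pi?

4

The difference (2*cos(u) - 1) - (-1) = 2*cos(u) changes sign at u = pi/2 inside [0, pi], so split the integral there.
∫[0,pi/2] (2*cos(u)) du = 2.
∫[pi/2,pi] (2*cos(u)) du = -2; the area of that piece is 2.
Total area = 2 + 2 = 4.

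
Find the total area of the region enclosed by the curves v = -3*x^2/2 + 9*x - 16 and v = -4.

2

Set the curves equal: -3*x^2/2 + 9*x - 16 = -4, so -3*x^2/2 + 9*x - 12 = 0, which factors as -3*(x - 4)*(x - 2)/2 = 0. The curves meet at x = 2, 4.
On [2, 4], v = -3*x^2/2 + 9*x - 16 is on top; that piece has area ∫[2,4] (-3*x^2/2 + 9*x - 12) dx = 2.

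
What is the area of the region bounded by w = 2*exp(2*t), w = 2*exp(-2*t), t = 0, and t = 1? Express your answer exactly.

On [0, 1], (2*exp(2*t)) - (2*exp(-2*t)) = 2*exp(2*t) - 2*exp(-2*t) is ≥ 0 throughout, so the area is a single integral of |2*exp(2*t) - 2*exp(-2*t)|.
∫[0,1] (2*exp(2*t) - 2*exp(-2*t)) dt = -2 + exp(-2) + exp(2).

-2 + exp(-2) + exp(2)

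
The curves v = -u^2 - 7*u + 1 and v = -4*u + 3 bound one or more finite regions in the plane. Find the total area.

Set the curves equal: -u^2 - 7*u + 1 = -4*u + 3, so -u^2 - 3*u - 2 = 0, which factors as -(u + 1)*(u + 2) = 0. The curves meet at u = -2, -1.
On [-2, -1], v = -u^2 - 7*u + 1 is on top; that piece has area ∫[-2,-1] (-u^2 - 3*u - 2) du = 1/6.

1/6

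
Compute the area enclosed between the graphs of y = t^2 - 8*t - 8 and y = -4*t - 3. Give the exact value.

36

Set the curves equal: t^2 - 8*t - 8 = -4*t - 3, so t^2 - 4*t - 5 = 0, which factors as (t - 5)*(t + 1) = 0. The curves meet at t = -1, 5.
On [-1, 5], y = -4*t - 3 is on top; that piece has area ∫[-1,5] (-(t^2 - 4*t - 5)) dt = 36.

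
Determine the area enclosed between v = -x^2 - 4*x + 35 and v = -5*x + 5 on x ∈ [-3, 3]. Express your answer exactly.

On [-3, 3], (-x^2 - 4*x + 35) - (-5*x + 5) = -x^2 + x + 30 is ≥ 0 throughout, so the area is a single integral of |-x^2 + x + 30|.
∫[-3,3] (-x^2 + x + 30) dx = 162.

162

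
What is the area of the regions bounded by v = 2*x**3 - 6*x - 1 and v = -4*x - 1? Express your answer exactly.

1

Set the curves equal: 2*x**3 - 6*x - 1 = -4*x - 1, so 2*x**3 - 2*x = 0, which factors as 2*x*(x - 1)*(x + 1) = 0. The curves meet at x = -1, 0, 1.
On [-1, 0], v = 2*x**3 - 6*x - 1 is on top; that piece has area ∫[-1,0] (2*x**3 - 2*x) dx = 1/2.
On [0, 1], v = -4*x - 1 is on top; that piece has area ∫[0,1] (-(2*x**3 - 2*x)) dx = 1/2.
Total enclosed area = 1/2 + 1/2 = 1.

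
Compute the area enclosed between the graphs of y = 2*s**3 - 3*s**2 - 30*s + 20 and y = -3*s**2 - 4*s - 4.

Set the curves equal: 2*s**3 - 3*s**2 - 30*s + 20 = -3*s**2 - 4*s - 4, so 2*s**3 - 26*s + 24 = 0, which factors as 2*(s - 3)*(s - 1)*(s + 4) = 0. The curves meet at s = -4, 1, 3.
On [-4, 1], y = 2*s**3 - 3*s**2 - 30*s + 20 is on top; that piece has area ∫[-4,1] (2*s**3 - 26*s + 24) ds = 375/2.
On [1, 3], y = -3*s**2 - 4*s - 4 is on top; that piece has area ∫[1,3] (-(2*s**3 - 26*s + 24)) ds = 16.
Total enclosed area = 375/2 + 16 = 407/2.

407/2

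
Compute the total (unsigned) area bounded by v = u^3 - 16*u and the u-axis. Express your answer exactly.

128

The curve meets the u-axis where u^3 - 16*u = 0, i.e. u*(u - 4)*(u + 4) = 0, at u = -4, 0, 4.
On [-4, 0] the curve lies above the axis; ∫[-4,0] (u^3 - 16*u) du = 64, giving area 64.
On [0, 4] the curve lies below the axis; ∫[0,4] (u^3 - 16*u) du = -64, giving area 64.
Total area = 64 + 64 = 128.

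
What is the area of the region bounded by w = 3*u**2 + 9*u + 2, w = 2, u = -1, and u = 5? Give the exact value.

The difference (3*u**2 + 9*u + 2) - (2) = 3*u**2 + 9*u changes sign at u = 0 inside [-1, 5], so split the integral there.
∫[-1,0] (3*u**2 + 9*u) du = -7/2; the area of that piece is 7/2.
∫[0,5] (3*u**2 + 9*u) du = 475/2.
Total area = 7/2 + 475/2 = 241.

241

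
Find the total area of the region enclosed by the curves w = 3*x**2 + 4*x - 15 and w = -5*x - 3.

125/2

Set the curves equal: 3*x**2 + 4*x - 15 = -5*x - 3, so 3*x**2 + 9*x - 12 = 0, which factors as 3*(x - 1)*(x + 4) = 0. The curves meet at x = -4, 1.
On [-4, 1], w = -5*x - 3 is on top; that piece has area ∫[-4,1] (-(3*x**2 + 9*x - 12)) dx = 125/2.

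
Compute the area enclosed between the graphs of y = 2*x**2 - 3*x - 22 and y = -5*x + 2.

343/3

Set the curves equal: 2*x**2 - 3*x - 22 = -5*x + 2, so 2*x**2 + 2*x - 24 = 0, which factors as 2*(x - 3)*(x + 4) = 0. The curves meet at x = -4, 3.
On [-4, 3], y = -5*x + 2 is on top; that piece has area ∫[-4,3] (-(2*x**2 + 2*x - 24)) dx = 343/3.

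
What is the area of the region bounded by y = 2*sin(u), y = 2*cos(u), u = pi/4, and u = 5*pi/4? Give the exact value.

4*sqrt(2)

On [pi/4, 5*pi/4], (2*sin(u)) - (2*cos(u)) = 2*sin(u) - 2*cos(u) is ≥ 0 throughout, so the area is a single integral of |2*sin(u) - 2*cos(u)|.
∫[pi/4,5*pi/4] (2*sin(u) - 2*cos(u)) du = 4*sqrt(2).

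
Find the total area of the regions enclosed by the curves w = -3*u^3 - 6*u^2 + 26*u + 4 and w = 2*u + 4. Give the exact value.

148

Set the curves equal: -3*u^3 - 6*u^2 + 26*u + 4 = 2*u + 4, so -3*u^3 - 6*u^2 + 24*u = 0, which factors as -3*u*(u - 2)*(u + 4) = 0. The curves meet at u = -4, 0, 2.
On [-4, 0], w = 2*u + 4 is on top; that piece has area ∫[-4,0] (-(-3*u^3 - 6*u^2 + 24*u)) du = 128.
On [0, 2], w = -3*u^3 - 6*u^2 + 26*u + 4 is on top; that piece has area ∫[0,2] (-3*u^3 - 6*u^2 + 24*u) du = 20.
Total enclosed area = 128 + 20 = 148.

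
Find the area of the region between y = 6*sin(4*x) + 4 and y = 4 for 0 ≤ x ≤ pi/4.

On [0, pi/4], (6*sin(4*x) + 4) - (4) = 6*sin(4*x) is ≥ 0 throughout, so the area is a single integral of |6*sin(4*x)|.
∫[0,pi/4] (6*sin(4*x)) dx = 3.

3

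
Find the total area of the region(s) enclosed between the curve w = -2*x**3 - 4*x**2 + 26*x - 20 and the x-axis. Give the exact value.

1741/6

The curve meets the x-axis where -2*x**3 - 4*x**2 + 26*x - 20 = 0, i.e. -2*(x - 2)*(x - 1)*(x + 5) = 0, at x = -5, 1, 2.
On [-5, 1] the curve lies below the axis; ∫[-5,1] (-2*x**3 - 4*x**2 + 26*x - 20) dx = -288, giving area 288.
On [1, 2] the curve lies above the axis; ∫[1,2] (-2*x**3 - 4*x**2 + 26*x - 20) dx = 13/6, giving area 13/6.
Total area = 288 + 13/6 = 1741/6.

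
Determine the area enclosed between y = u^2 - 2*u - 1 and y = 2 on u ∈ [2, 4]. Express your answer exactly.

4

The difference (u^2 - 2*u - 1) - (2) = u^2 - 2*u - 3 changes sign at u = 3 inside [2, 4], so split the integral there.
∫[2,3] (u^2 - 2*u - 3) du = -5/3; the area of that piece is 5/3.
∫[3,4] (u^2 - 2*u - 3) du = 7/3.
Total area = 5/3 + 7/3 = 4.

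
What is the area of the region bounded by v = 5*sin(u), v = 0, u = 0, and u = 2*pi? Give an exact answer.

The difference (5*sin(u)) - (0) = 5*sin(u) changes sign at u = pi inside [0, 2*pi], so split the integral there.
∫[0,pi] (5*sin(u)) du = 10.
∫[pi,2*pi] (5*sin(u)) du = -10; the area of that piece is 10.
Total area = 10 + 10 = 20.

20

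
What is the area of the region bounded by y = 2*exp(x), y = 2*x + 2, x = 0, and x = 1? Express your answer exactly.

On [0, 1], (2*exp(x)) - (2*x + 2) = -2*x + 2*exp(x) - 2 is ≥ 0 throughout, so the area is a single integral of |-2*x + 2*exp(x) - 2|.
∫[0,1] (-2*x + 2*exp(x) - 2) dx = -5 + 2*exp(1).

-5 + 2*exp(1)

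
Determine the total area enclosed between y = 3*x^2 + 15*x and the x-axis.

125/2

The curve meets the x-axis where 3*x^2 + 15*x = 0, i.e. 3*x*(x + 5) = 0, at x = -5, 0.
On [-5, 0] the curve lies below the axis; ∫[-5,0] (3*x^2 + 15*x) dx = -125/2, giving area 125/2.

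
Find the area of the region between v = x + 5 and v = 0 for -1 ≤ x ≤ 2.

On [-1, 2], (x + 5) - (0) = x + 5 is ≥ 0 throughout, so the area is a single integral of |x + 5|.
∫[-1,2] (x + 5) dx = 33/2.

33/2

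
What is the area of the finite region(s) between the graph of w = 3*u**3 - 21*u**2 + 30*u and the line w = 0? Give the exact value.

The curve meets the u-axis where 3*u**3 - 21*u**2 + 30*u = 0, i.e. 3*u*(u - 5)*(u - 2) = 0, at u = 0, 2, 5.
On [0, 2] the curve lies above the axis; ∫[0,2] (3*u**3 - 21*u**2 + 30*u) du = 16, giving area 16.
On [2, 5] the curve lies below the axis; ∫[2,5] (3*u**3 - 21*u**2 + 30*u) du = -189/4, giving area 189/4.
Total area = 16 + 189/4 = 253/4.

253/4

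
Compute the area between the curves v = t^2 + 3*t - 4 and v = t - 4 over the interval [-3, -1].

2

The difference (t^2 + 3*t - 4) - (t - 4) = t^2 + 2*t changes sign at t = -2 inside [-3, -1], so split the integral there.
∫[-3,-2] (t^2 + 2*t) dt = 4/3.
∫[-2,-1] (t^2 + 2*t) dt = -2/3; the area of that piece is 2/3.
Total area = 4/3 + 2/3 = 2.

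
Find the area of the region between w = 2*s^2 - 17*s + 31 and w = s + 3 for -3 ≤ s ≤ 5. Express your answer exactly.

706/3

The difference (2*s^2 - 17*s + 31) - (s + 3) = 2*s^2 - 18*s + 28 changes sign at s = 2 inside [-3, 5], so split the integral there.
∫[-3,2] (2*s^2 - 18*s + 28) ds = 625/3.
∫[2,5] (2*s^2 - 18*s + 28) ds = -27; the area of that piece is 27.
Total area = 625/3 + 27 = 706/3.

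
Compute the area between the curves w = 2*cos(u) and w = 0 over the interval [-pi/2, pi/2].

On [-pi/2, pi/2], (2*cos(u)) - (0) = 2*cos(u) is ≥ 0 throughout, so the area is a single integral of |2*cos(u)|.
∫[-pi/2,pi/2] (2*cos(u)) du = 4.

4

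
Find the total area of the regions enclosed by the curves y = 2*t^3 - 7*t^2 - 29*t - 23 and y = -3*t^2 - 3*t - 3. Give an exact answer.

Set the curves equal: 2*t^3 - 7*t^2 - 29*t - 23 = -3*t^2 - 3*t - 3, so 2*t^3 - 4*t^2 - 26*t - 20 = 0, which factors as 2*(t - 5)*(t + 1)*(t + 2) = 0. The curves meet at t = -2, -1, 5.
On [-2, -1], y = 2*t^3 - 7*t^2 - 29*t - 23 is on top; that piece has area ∫[-2,-1] (2*t^3 - 4*t^2 - 26*t - 20) dt = 13/6.
On [-1, 5], y = -3*t^2 - 3*t - 3 is on top; that piece has area ∫[-1,5] (-(2*t^3 - 4*t^2 - 26*t - 20)) dt = 288.
Total enclosed area = 13/6 + 288 = 1741/6.

1741/6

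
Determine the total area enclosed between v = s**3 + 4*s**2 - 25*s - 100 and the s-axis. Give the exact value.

The curve meets the s-axis where s**3 + 4*s**2 - 25*s - 100 = 0, i.e. (s - 5)*(s + 4)*(s + 5) = 0, at s = -5, -4, 5.
On [-5, -4] the curve lies above the axis; ∫[-5,-4] (s**3 + 4*s**2 - 25*s - 100) ds = 19/12, giving area 19/12.
On [-4, 5] the curve lies below the axis; ∫[-4,5] (s**3 + 4*s**2 - 25*s - 100) ds = -2673/4, giving area 2673/4.
Total area = 19/12 + 2673/4 = 4019/6.

4019/6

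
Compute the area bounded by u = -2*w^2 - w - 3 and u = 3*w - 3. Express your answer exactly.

8/3

Both boundary curves give u as a function of w, so integrate with respect to w. Setting them equal: -2*w^2 - 4*w = 0, i.e. -2*w*(w + 2) = 0, so they meet at w = -2, 0.
For w in [-2, 0], u = -2*w^2 - w - 3 is on the right; area = ∫[-2,0] (-2*w^2 - 4*w) dw = 8/3.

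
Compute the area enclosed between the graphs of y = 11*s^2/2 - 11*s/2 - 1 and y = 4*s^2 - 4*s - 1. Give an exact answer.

Set the curves equal: 11*s^2/2 - 11*s/2 - 1 = 4*s^2 - 4*s - 1, so 3*s^2/2 - 3*s/2 = 0, which factors as 3*s*(s - 1)/2 = 0. The curves meet at s = 0, 1.
On [0, 1], y = 4*s^2 - 4*s - 1 is on top; that piece has area ∫[0,1] (-(3*s^2/2 - 3*s/2)) ds = 1/4.

1/4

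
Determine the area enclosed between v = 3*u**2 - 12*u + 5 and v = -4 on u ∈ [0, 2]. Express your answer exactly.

6

The difference (3*u**2 - 12*u + 5) - (-4) = 3*u**2 - 12*u + 9 changes sign at u = 1 inside [0, 2], so split the integral there.
∫[0,1] (3*u**2 - 12*u + 9) du = 4.
∫[1,2] (3*u**2 - 12*u + 9) du = -2; the area of that piece is 2.
Total area = 4 + 2 = 6.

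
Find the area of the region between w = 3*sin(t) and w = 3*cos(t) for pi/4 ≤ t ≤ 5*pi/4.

On [pi/4, 5*pi/4], (3*sin(t)) - (3*cos(t)) = 3*sin(t) - 3*cos(t) is ≥ 0 throughout, so the area is a single integral of |3*sin(t) - 3*cos(t)|.
∫[pi/4,5*pi/4] (3*sin(t) - 3*cos(t)) dt = 6*sqrt(2).

6*sqrt(2)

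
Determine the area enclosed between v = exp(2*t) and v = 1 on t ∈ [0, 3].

-7/2 + exp(6)/2

On [0, 3], (exp(2*t)) - (1) = exp(2*t) - 1 is ≥ 0 throughout, so the area is a single integral of |exp(2*t) - 1|.
∫[0,3] (exp(2*t) - 1) dt = -7/2 + exp(6)/2.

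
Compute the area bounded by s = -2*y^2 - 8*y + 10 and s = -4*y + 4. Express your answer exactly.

64/3

Both boundary curves give s as a function of y, so integrate with respect to y. Setting them equal: -2*y^2 - 4*y + 6 = 0, i.e. -2*(y - 1)*(y + 3) = 0, so they meet at y = -3, 1.
For y in [-3, 1], s = -2*y^2 - 8*y + 10 is on the right; area = ∫[-3,1] (-2*y^2 - 4*y + 6) dy = 64/3.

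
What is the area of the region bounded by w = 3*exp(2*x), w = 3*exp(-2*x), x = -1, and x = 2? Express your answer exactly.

The difference (3*exp(2*x)) - (3*exp(-2*x)) = 3*exp(2*x) - 3*exp(-2*x) changes sign at x = 0 inside [-1, 2], so split the integral there.
∫[-1,0] (3*exp(2*x) - 3*exp(-2*x)) dx = -3*exp(2)/2 - 3*exp(-2)/2 + 3; the area of that piece is -3 + 3*exp(-2)/2 + 3*exp(2)/2.
∫[0,2] (3*exp(2*x) - 3*exp(-2*x)) dx = -3 + 3*exp(-4)/2 + 3*exp(4)/2.
Total area = (-3 + 3*exp(-2)/2 + 3*exp(2)/2) + (-3 + 3*exp(-4)/2 + 3*exp(4)/2) = -6 + 3*exp(-4)/2 + 3*exp(-2)/2 + 3*exp(2)/2 + 3*exp(4)/2.

-6 + 3*exp(-4)/2 + 3*exp(-2)/2 + 3*exp(2)/2 + 3*exp(4)/2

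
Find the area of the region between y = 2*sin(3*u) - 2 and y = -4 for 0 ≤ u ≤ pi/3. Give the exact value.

On [0, pi/3], (2*sin(3*u) - 2) - (-4) = 2*sin(3*u) + 2 is ≥ 0 throughout, so the area is a single integral of |2*sin(3*u) + 2|.
∫[0,pi/3] (2*sin(3*u) + 2) du = 4/3 + 2*pi/3.

4/3 + 2*pi/3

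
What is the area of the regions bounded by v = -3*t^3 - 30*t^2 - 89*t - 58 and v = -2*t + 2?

Set the curves equal: -3*t^3 - 30*t^2 - 89*t - 58 = -2*t + 2, so -3*t^3 - 30*t^2 - 87*t - 60 = 0, which factors as -3*(t + 1)*(t + 4)*(t + 5) = 0. The curves meet at t = -5, -4, -1.
On [-5, -4], v = -2*t + 2 is on top; that piece has area ∫[-5,-4] (-(-3*t^3 - 30*t^2 - 87*t - 60)) dt = 7/4.
On [-4, -1], v = -3*t^3 - 30*t^2 - 89*t - 58 is on top; that piece has area ∫[-4,-1] (-3*t^3 - 30*t^2 - 87*t - 60) dt = 135/4.
Total enclosed area = 7/4 + 135/4 = 71/2.

71/2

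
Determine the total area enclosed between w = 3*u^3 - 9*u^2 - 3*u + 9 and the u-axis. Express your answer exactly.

24

The curve meets the u-axis where 3*u^3 - 9*u^2 - 3*u + 9 = 0, i.e. 3*(u - 3)*(u - 1)*(u + 1) = 0, at u = -1, 1, 3.
On [-1, 1] the curve lies above the axis; ∫[-1,1] (3*u^3 - 9*u^2 - 3*u + 9) du = 12, giving area 12.
On [1, 3] the curve lies below the axis; ∫[1,3] (3*u^3 - 9*u^2 - 3*u + 9) du = -12, giving area 12.
Total area = 12 + 12 = 24.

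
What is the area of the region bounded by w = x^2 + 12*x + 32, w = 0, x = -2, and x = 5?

1183/3

On [-2, 5], (x^2 + 12*x + 32) - (0) = x^2 + 12*x + 32 is ≥ 0 throughout, so the area is a single integral of |x^2 + 12*x + 32|.
∫[-2,5] (x^2 + 12*x + 32) dx = 1183/3.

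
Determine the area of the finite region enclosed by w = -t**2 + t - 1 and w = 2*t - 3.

Set the curves equal: -t**2 + t - 1 = 2*t - 3, so -t**2 - t + 2 = 0, which factors as -(t - 1)*(t + 2) = 0. The curves meet at t = -2, 1.
On [-2, 1], w = -t**2 + t - 1 is on top; that piece has area ∫[-2,1] (-t**2 - t + 2) dt = 9/2.

9/2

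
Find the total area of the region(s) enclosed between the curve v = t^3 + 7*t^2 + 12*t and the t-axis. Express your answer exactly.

71/6

The curve meets the t-axis where t^3 + 7*t^2 + 12*t = 0, i.e. t*(t + 3)*(t + 4) = 0, at t = -4, -3, 0.
On [-4, -3] the curve lies above the axis; ∫[-4,-3] (t^3 + 7*t^2 + 12*t) dt = 7/12, giving area 7/12.
On [-3, 0] the curve lies below the axis; ∫[-3,0] (t^3 + 7*t^2 + 12*t) dt = -45/4, giving area 45/4.
Total area = 7/12 + 45/4 = 71/6.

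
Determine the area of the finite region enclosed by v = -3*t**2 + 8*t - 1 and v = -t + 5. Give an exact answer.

1/2

Set the curves equal: -3*t**2 + 8*t - 1 = -t + 5, so -3*t**2 + 9*t - 6 = 0, which factors as -3*(t - 2)*(t - 1) = 0. The curves meet at t = 1, 2.
On [1, 2], v = -3*t**2 + 8*t - 1 is on top; that piece has area ∫[1,2] (-3*t**2 + 9*t - 6) dt = 1/2.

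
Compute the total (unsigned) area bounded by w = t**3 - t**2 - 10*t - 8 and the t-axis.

443/6

The curve meets the t-axis where t**3 - t**2 - 10*t - 8 = 0, i.e. (t - 4)*(t + 1)*(t + 2) = 0, at t = -2, -1, 4.
On [-2, -1] the curve lies above the axis; ∫[-2,-1] (t**3 - t**2 - 10*t - 8) dt = 11/12, giving area 11/12.
On [-1, 4] the curve lies below the axis; ∫[-1,4] (t**3 - t**2 - 10*t - 8) dt = -875/12, giving area 875/12.
Total area = 11/12 + 875/12 = 443/6.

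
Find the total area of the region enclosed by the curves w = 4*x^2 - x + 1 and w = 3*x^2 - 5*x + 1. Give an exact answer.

Set the curves equal: 4*x^2 - x + 1 = 3*x^2 - 5*x + 1, so x^2 + 4*x = 0, which factors as x*(x + 4) = 0. The curves meet at x = -4, 0.
On [-4, 0], w = 3*x^2 - 5*x + 1 is on top; that piece has area ∫[-4,0] (-(x^2 + 4*x)) dx = 32/3.

32/3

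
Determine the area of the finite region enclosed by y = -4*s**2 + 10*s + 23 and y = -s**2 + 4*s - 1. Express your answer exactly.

Set the curves equal: -4*s**2 + 10*s + 23 = -s**2 + 4*s - 1, so -3*s**2 + 6*s + 24 = 0, which factors as -3*(s - 4)*(s + 2) = 0. The curves meet at s = -2, 4.
On [-2, 4], y = -4*s**2 + 10*s + 23 is on top; that piece has area ∫[-2,4] (-3*s**2 + 6*s + 24) ds = 108.

108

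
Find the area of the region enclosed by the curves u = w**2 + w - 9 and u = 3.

343/6

Both boundary curves give u as a function of w, so integrate with respect to w. Setting them equal: w**2 + w - 12 = 0, i.e. (w - 3)*(w + 4) = 0, so they meet at w = -4, 3.
For w in [-4, 3], u = w**2 + w - 9 is on the left; area = ∫[-4,3] (-(w**2 + w - 12)) dw = 343/6.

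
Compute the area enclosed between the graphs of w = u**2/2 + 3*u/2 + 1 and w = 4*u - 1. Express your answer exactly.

Set the curves equal: u**2/2 + 3*u/2 + 1 = 4*u - 1, so u**2/2 - 5*u/2 + 2 = 0, which factors as (u - 4)*(u - 1)/2 = 0. The curves meet at u = 1, 4.
On [1, 4], w = 4*u - 1 is on top; that piece has area ∫[1,4] (-(u**2/2 - 5*u/2 + 2)) du = 9/4.

9/4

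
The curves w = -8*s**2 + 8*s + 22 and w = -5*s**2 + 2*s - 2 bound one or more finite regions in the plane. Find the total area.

Set the curves equal: -8*s**2 + 8*s + 22 = -5*s**2 + 2*s - 2, so -3*s**2 + 6*s + 24 = 0, which factors as -3*(s - 4)*(s + 2) = 0. The curves meet at s = -2, 4.
On [-2, 4], w = -8*s**2 + 8*s + 22 is on top; that piece has area ∫[-2,4] (-3*s**2 + 6*s + 24) ds = 108.

108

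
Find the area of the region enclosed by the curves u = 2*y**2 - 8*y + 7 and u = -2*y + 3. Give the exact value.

Both boundary curves give u as a function of y, so integrate with respect to y. Setting them equal: 2*y**2 - 6*y + 4 = 0, i.e. 2*(y - 2)*(y - 1) = 0, so they meet at y = 1, 2.
For y in [1, 2], u = 2*y**2 - 8*y + 7 is on the left; area = ∫[1,2] (-(2*y**2 - 6*y + 4)) dy = 1/3.

1/3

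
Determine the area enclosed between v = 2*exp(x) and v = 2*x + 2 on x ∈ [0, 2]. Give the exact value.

On [0, 2], (2*exp(x)) - (2*x + 2) = -2*x + 2*exp(x) - 2 is ≥ 0 throughout, so the area is a single integral of |-2*x + 2*exp(x) - 2|.
∫[0,2] (-2*x + 2*exp(x) - 2) dx = -10 + 2*exp(2).

-10 + 2*exp(2)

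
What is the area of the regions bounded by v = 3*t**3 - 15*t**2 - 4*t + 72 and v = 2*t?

Set the curves equal: 3*t**3 - 15*t**2 - 4*t + 72 = 2*t, so 3*t**3 - 15*t**2 - 6*t + 72 = 0, which factors as 3*(t - 4)*(t - 3)*(t + 2) = 0. The curves meet at t = -2, 3, 4.
On [-2, 3], v = 3*t**3 - 15*t**2 - 4*t + 72 is on top; that piece has area ∫[-2,3] (3*t**3 - 15*t**2 - 6*t + 72) dt = 875/4.
On [3, 4], v = 2*t is on top; that piece has area ∫[3,4] (-(3*t**3 - 15*t**2 - 6*t + 72)) dt = 11/4.
Total enclosed area = 875/4 + 11/4 = 443/2.

443/2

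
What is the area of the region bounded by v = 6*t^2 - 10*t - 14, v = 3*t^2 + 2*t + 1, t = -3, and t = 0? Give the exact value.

The difference (6*t^2 - 10*t - 14) - (3*t^2 + 2*t + 1) = 3*t^2 - 12*t - 15 changes sign at t = -1 inside [-3, 0], so split the integral there.
∫[-3,-1] (3*t^2 - 12*t - 15) dt = 44.
∫[-1,0] (3*t^2 - 12*t - 15) dt = -8; the area of that piece is 8.
Total area = 44 + 8 = 52.

52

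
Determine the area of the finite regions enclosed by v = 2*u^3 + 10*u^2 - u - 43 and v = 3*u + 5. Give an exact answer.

443/3

Set the curves equal: 2*u^3 + 10*u^2 - u - 43 = 3*u + 5, so 2*u^3 + 10*u^2 - 4*u - 48 = 0, which factors as 2*(u - 2)*(u + 3)*(u + 4) = 0. The curves meet at u = -4, -3, 2.
On [-4, -3], v = 2*u^3 + 10*u^2 - u - 43 is on top; that piece has area ∫[-4,-3] (2*u^3 + 10*u^2 - 4*u - 48) du = 11/6.
On [-3, 2], v = 3*u + 5 is on top; that piece has area ∫[-3,2] (-(2*u^3 + 10*u^2 - 4*u - 48)) du = 875/6.
Total enclosed area = 11/6 + 875/6 = 443/3.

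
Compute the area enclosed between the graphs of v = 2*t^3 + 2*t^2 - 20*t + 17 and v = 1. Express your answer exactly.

Set the curves equal: 2*t^3 + 2*t^2 - 20*t + 17 = 1, so 2*t^3 + 2*t^2 - 20*t + 16 = 0, which factors as 2*(t - 2)*(t - 1)*(t + 4) = 0. The curves meet at t = -4, 1, 2.
On [-4, 1], v = 2*t^3 + 2*t^2 - 20*t + 17 is on top; that piece has area ∫[-4,1] (2*t^3 + 2*t^2 - 20*t + 16) dt = 875/6.
On [1, 2], v = 1 is on top; that piece has area ∫[1,2] (-(2*t^3 + 2*t^2 - 20*t + 16)) dt = 11/6.
Total enclosed area = 875/6 + 11/6 = 443/3.

443/3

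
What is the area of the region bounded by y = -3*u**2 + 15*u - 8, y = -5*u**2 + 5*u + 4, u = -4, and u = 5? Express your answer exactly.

739/3

The difference (-3*u**2 + 15*u - 8) - (-5*u**2 + 5*u + 4) = 2*u**2 + 10*u - 12 changes sign at u = 1 inside [-4, 5], so split the integral there.
∫[-4,1] (2*u**2 + 10*u - 12) du = -275/3; the area of that piece is 275/3.
∫[1,5] (2*u**2 + 10*u - 12) du = 464/3.
Total area = 275/3 + 464/3 = 739/3.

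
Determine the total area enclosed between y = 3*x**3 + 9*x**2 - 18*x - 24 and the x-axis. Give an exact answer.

243/2

The curve meets the x-axis where 3*x**3 + 9*x**2 - 18*x - 24 = 0, i.e. 3*(x - 2)*(x + 1)*(x + 4) = 0, at x = -4, -1, 2.
On [-4, -1] the curve lies above the axis; ∫[-4,-1] (3*x**3 + 9*x**2 - 18*x - 24) dx = 243/4, giving area 243/4.
On [-1, 2] the curve lies below the axis; ∫[-1,2] (3*x**3 + 9*x**2 - 18*x - 24) dx = -243/4, giving area 243/4.
Total area = 243/4 + 243/4 = 243/2.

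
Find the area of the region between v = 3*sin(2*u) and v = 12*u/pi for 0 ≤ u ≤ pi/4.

3/2 - 3*pi/8

On [0, pi/4], (3*sin(2*u)) - (12*u/pi) = -12*u/pi + 3*sin(2*u) is ≥ 0 throughout, so the area is a single integral of |-12*u/pi + 3*sin(2*u)|.
∫[0,pi/4] (-12*u/pi + 3*sin(2*u)) du = 3/2 - 3*pi/8.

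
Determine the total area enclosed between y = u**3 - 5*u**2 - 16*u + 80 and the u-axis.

5137/12

The curve meets the u-axis where u**3 - 5*u**2 - 16*u + 80 = 0, i.e. (u - 5)*(u - 4)*(u + 4) = 0, at u = -4, 4, 5.
On [-4, 4] the curve lies above the axis; ∫[-4,4] (u**3 - 5*u**2 - 16*u + 80) du = 1280/3, giving area 1280/3.
On [4, 5] the curve lies below the axis; ∫[4,5] (u**3 - 5*u**2 - 16*u + 80) du = -17/12, giving area 17/12.
Total area = 1280/3 + 17/12 = 5137/12.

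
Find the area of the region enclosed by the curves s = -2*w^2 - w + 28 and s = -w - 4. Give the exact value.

512/3

Both boundary curves give s as a function of w, so integrate with respect to w. Setting them equal: -2*w^2 + 32 = 0, i.e. -2*(w - 4)*(w + 4) = 0, so they meet at w = -4, 4.
For w in [-4, 4], s = -2*w^2 - w + 28 is on the right; area = ∫[-4,4] (-2*w^2 + 32) dw = 512/3.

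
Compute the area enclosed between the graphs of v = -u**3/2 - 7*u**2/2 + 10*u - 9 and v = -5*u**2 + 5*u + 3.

Set the curves equal: -u**3/2 - 7*u**2/2 + 10*u - 9 = -5*u**2 + 5*u + 3, so -u**3/2 + 3*u**2/2 + 5*u - 12 = 0, which factors as -(u - 4)*(u - 2)*(u + 3)/2 = 0. The curves meet at u = -3, 2, 4.
On [-3, 2], v = -5*u**2 + 5*u + 3 is on top; that piece has area ∫[-3,2] (-(-u**3/2 + 3*u**2/2 + 5*u - 12)) du = 375/8.
On [2, 4], v = -u**3/2 - 7*u**2/2 + 10*u - 9 is on top; that piece has area ∫[2,4] (-u**3/2 + 3*u**2/2 + 5*u - 12) du = 4.
Total enclosed area = 375/8 + 4 = 407/8.

407/8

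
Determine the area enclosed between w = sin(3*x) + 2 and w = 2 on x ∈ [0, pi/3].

On [0, pi/3], (sin(3*x) + 2) - (2) = sin(3*x) is ≥ 0 throughout, so the area is a single integral of |sin(3*x)|.
∫[0,pi/3] (sin(3*x)) dx = 2/3.

2/3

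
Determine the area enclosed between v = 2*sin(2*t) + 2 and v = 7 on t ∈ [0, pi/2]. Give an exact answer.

-2 + 5*pi/2

On [0, pi/2], (2*sin(2*t) + 2) - (7) = 2*sin(2*t) - 5 is ≤ 0 throughout, so the area is a single integral of |2*sin(2*t) - 5|.
∫[0,pi/2] (2*sin(2*t) - 5) dt = 2 - 5*pi/2; the area of that piece is -2 + 5*pi/2.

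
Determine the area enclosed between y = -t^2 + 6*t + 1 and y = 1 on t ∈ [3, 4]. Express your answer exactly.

26/3

On [3, 4], (-t^2 + 6*t + 1) - (1) = -t^2 + 6*t is ≥ 0 throughout, so the area is a single integral of |-t^2 + 6*t|.
∫[3,4] (-t^2 + 6*t) dt = 26/3.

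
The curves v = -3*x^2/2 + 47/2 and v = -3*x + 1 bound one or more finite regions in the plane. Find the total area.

Set the curves equal: -3*x^2/2 + 47/2 = -3*x + 1, so -3*x^2/2 + 3*x + 45/2 = 0, which factors as -3*(x - 5)*(x + 3)/2 = 0. The curves meet at x = -3, 5.
On [-3, 5], v = -3*x^2/2 + 47/2 is on top; that piece has area ∫[-3,5] (-3*x^2/2 + 3*x + 45/2) dx = 128.

128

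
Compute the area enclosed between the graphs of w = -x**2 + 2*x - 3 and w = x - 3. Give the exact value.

Set the curves equal: -x**2 + 2*x - 3 = x - 3, so -x**2 + x = 0, which factors as -x*(x - 1) = 0. The curves meet at x = 0, 1.
On [0, 1], w = -x**2 + 2*x - 3 is on top; that piece has area ∫[0,1] (-x**2 + x) dx = 1/6.

1/6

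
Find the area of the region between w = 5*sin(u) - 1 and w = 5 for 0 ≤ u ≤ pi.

-10 + 6*pi

On [0, pi], (5*sin(u) - 1) - (5) = 5*sin(u) - 6 is ≤ 0 throughout, so the area is a single integral of |5*sin(u) - 6|.
∫[0,pi] (5*sin(u) - 6) du = 10 - 6*pi; the area of that piece is -10 + 6*pi.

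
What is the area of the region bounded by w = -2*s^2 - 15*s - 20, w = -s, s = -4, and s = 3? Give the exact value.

165

The difference (-2*s^2 - 15*s - 20) - (-s) = -2*s^2 - 14*s - 20 changes sign at s = -2 inside [-4, 3], so split the integral there.
∫[-4,-2] (-2*s^2 - 14*s - 20) ds = 20/3.
∫[-2,3] (-2*s^2 - 14*s - 20) ds = -475/3; the area of that piece is 475/3.
Total area = 20/3 + 475/3 = 165.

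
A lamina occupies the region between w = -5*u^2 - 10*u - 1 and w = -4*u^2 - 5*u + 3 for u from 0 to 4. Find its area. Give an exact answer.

232/3

On [0, 4], (-5*u^2 - 10*u - 1) - (-4*u^2 - 5*u + 3) = -u^2 - 5*u - 4 is ≤ 0 throughout, so the area is a single integral of |-u^2 - 5*u - 4|.
∫[0,4] (-u^2 - 5*u - 4) du = -232/3; the area of that piece is 232/3.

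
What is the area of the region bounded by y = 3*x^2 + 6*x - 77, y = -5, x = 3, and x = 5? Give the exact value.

30

The difference (3*x^2 + 6*x - 77) - (-5) = 3*x^2 + 6*x - 72 changes sign at x = 4 inside [3, 5], so split the integral there.
∫[3,4] (3*x^2 + 6*x - 72) dx = -14; the area of that piece is 14.
∫[4,5] (3*x^2 + 6*x - 72) dx = 16.
Total area = 14 + 16 = 30.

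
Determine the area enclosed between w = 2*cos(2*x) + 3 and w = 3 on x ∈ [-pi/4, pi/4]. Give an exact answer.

2

On [-pi/4, pi/4], (2*cos(2*x) + 3) - (3) = 2*cos(2*x) is ≥ 0 throughout, so the area is a single integral of |2*cos(2*x)|.
∫[-pi/4,pi/4] (2*cos(2*x)) dx = 2.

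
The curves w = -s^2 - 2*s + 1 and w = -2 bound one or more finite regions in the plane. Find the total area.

Set the curves equal: -s^2 - 2*s + 1 = -2, so -s^2 - 2*s + 3 = 0, which factors as -(s - 1)*(s + 3) = 0. The curves meet at s = -3, 1.
On [-3, 1], w = -s^2 - 2*s + 1 is on top; that piece has area ∫[-3,1] (-s^2 - 2*s + 3) ds = 32/3.

32/3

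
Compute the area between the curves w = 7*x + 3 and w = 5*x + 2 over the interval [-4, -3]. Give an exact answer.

On [-4, -3], (7*x + 3) - (5*x + 2) = 2*x + 1 is ≤ 0 throughout, so the area is a single integral of |2*x + 1|.
∫[-4,-3] (2*x + 1) dx = -6; the area of that piece is 6.

6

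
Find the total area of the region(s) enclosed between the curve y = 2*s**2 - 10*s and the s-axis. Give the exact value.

The curve meets the s-axis where 2*s**2 - 10*s = 0, i.e. 2*s*(s - 5) = 0, at s = 0, 5.
On [0, 5] the curve lies below the axis; ∫[0,5] (2*s**2 - 10*s) ds = -125/3, giving area 125/3.

125/3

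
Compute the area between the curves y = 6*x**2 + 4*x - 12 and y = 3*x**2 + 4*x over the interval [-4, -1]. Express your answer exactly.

37

The difference (6*x**2 + 4*x - 12) - (3*x**2 + 4*x) = 3*x**2 - 12 changes sign at x = -2 inside [-4, -1], so split the integral there.
∫[-4,-2] (3*x**2 - 12) dx = 32.
∫[-2,-1] (3*x**2 - 12) dx = -5; the area of that piece is 5.
Total area = 32 + 5 = 37.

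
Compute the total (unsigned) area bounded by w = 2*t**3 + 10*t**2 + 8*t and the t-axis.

The curve meets the t-axis where 2*t**3 + 10*t**2 + 8*t = 0, i.e. 2*t*(t + 1)*(t + 4) = 0, at t = -4, -1, 0.
On [-4, -1] the curve lies above the axis; ∫[-4,-1] (2*t**3 + 10*t**2 + 8*t) dt = 45/2, giving area 45/2.
On [-1, 0] the curve lies below the axis; ∫[-1,0] (2*t**3 + 10*t**2 + 8*t) dt = -7/6, giving area 7/6.
Total area = 45/2 + 7/6 = 71/3.

71/3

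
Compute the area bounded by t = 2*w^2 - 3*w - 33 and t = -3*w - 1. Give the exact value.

Both boundary curves give t as a function of w, so integrate with respect to w. Setting them equal: 2*w^2 - 32 = 0, i.e. 2*(w - 4)*(w + 4) = 0, so they meet at w = -4, 4.
For w in [-4, 4], t = 2*w^2 - 3*w - 33 is on the left; area = ∫[-4,4] (-(2*w^2 - 32)) dw = 512/3.

512/3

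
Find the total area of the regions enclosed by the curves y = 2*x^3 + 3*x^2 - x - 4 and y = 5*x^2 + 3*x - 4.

Set the curves equal: 2*x^3 + 3*x^2 - x - 4 = 5*x^2 + 3*x - 4, so 2*x^3 - 2*x^2 - 4*x = 0, which factors as 2*x*(x - 2)*(x + 1) = 0. The curves meet at x = -1, 0, 2.
On [-1, 0], y = 2*x^3 + 3*x^2 - x - 4 is on top; that piece has area ∫[-1,0] (2*x^3 - 2*x^2 - 4*x) dx = 5/6.
On [0, 2], y = 5*x^2 + 3*x - 4 is on top; that piece has area ∫[0,2] (-(2*x^3 - 2*x^2 - 4*x)) dx = 16/3.
Total enclosed area = 5/6 + 16/3 = 37/6.

37/6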